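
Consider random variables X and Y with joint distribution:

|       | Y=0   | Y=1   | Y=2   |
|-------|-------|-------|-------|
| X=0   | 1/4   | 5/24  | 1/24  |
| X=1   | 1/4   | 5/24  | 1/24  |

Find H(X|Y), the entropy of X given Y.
Marginal P(Y) (column sums):
  P(Y=0) = 1/4 + 1/4 = 1/2
  P(Y=1) = 5/24 + 5/24 = 5/12
  P(Y=2) = 1/24 + 1/24 = 1/12

H(X|Y) = -Σ P(X,Y)·log₂ P(X|Y), where P(X|Y) = P(X,Y) / P(Y)
  (X=0,Y=0): P(X|Y) = (1/4)/(1/2) = 1/2;  -(1/4)·log₂(1/2) = 0.2500
  (X=0,Y=1): P(X|Y) = (5/24)/(5/12) = 1/2;  -(5/24)·log₂(1/2) = 0.2083
  (X=0,Y=2): P(X|Y) = (1/24)/(1/12) = 1/2;  -(1/24)·log₂(1/2) = 0.0417
  (X=1,Y=0): P(X|Y) = (1/4)/(1/2) = 1/2;  -(1/4)·log₂(1/2) = 0.2500
  (X=1,Y=1): P(X|Y) = (5/24)/(5/12) = 1/2;  -(5/24)·log₂(1/2) = 0.2083
  (X=1,Y=2): P(X|Y) = (1/24)/(1/12) = 1/2;  -(1/24)·log₂(1/2) = 0.0417
H(X|Y) = 0.2500 + 0.2083 + 0.0417 + 0.2500 + 0.2083 + 0.0417
  = 1.0000 bits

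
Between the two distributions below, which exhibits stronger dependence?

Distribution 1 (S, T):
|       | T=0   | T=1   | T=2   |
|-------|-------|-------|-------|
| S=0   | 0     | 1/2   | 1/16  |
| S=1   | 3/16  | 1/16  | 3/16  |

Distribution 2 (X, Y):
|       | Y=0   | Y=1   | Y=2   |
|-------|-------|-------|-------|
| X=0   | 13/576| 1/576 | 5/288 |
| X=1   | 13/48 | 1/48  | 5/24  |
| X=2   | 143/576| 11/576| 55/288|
Distribution 1 (S, T):
Marginal P(S) (row sums):
  P(S=0) = 0 + 1/2 + 1/16 = 9/16
  P(S=1) = 3/16 + 1/16 + 3/16 = 7/16
Marginal P(T) (column sums):
  P(T=0) = 0 + 3/16 = 3/16
  P(T=1) = 1/2 + 1/16 = 9/16
  P(T=2) = 1/16 + 3/16 = 1/4

H(S) = -[(9/16)·log₂(9/16) + (7/16)·log₂(7/16)]
  = 0.4669 + 0.5218
  = 0.9887 bits
H(T) = -[(3/16)·log₂(3/16) + (9/16)·log₂(9/16) + (1/4)·log₂(1/4)]
  = 0.4528 + 0.4669 + 0.5000
  = 1.4197 bits
H(S,T) = -[(1/2)·log₂(1/2) + (1/16)·log₂(1/16) + (3/16)·log₂(3/16) + (1/16)·log₂(1/16) + (3/16)·log₂(3/16)]
  = 0.5000 + 0.2500 + 0.4528 + 0.2500 + 0.4528
  = 1.9056 bits

I(S;T) = H(S) + H(T) - H(S,T)
  = 0.9887 + 1.4197 - 1.9056
  = 0.5028 bits

Distribution 2 (X, Y):
Marginal P(X) (row sums):
  P(X=0) = 13/576 + 1/576 + 5/288 = 1/24
  P(X=1) = 13/48 + 1/48 + 5/24 = 1/2
  P(X=2) = 143/576 + 11/576 + 55/288 = 11/24
Marginal P(Y) (column sums):
  P(Y=0) = 13/576 + 13/48 + 143/576 = 13/24
  P(Y=1) = 1/576 + 1/48 + 11/576 = 1/24
  P(Y=2) = 5/288 + 5/24 + 55/288 = 5/12

H(X) = -[(1/24)·log₂(1/24) + (1/2)·log₂(1/2) + (11/24)·log₂(11/24)]
  = 0.1910 + 0.5000 + 0.5159
  = 1.2069 bits
H(Y) = -[(13/24)·log₂(13/24) + (1/24)·log₂(1/24) + (5/12)·log₂(5/12)]
  = 0.4791 + 0.1910 + 0.5263
  = 1.1964 bits
H(X,Y) = -[(13/576)·log₂(13/576) + (1/576)·log₂(1/576) + (5/288)·log₂(5/288) + (13/48)·log₂(13/48) + (1/48)·log₂(1/48) + (5/24)·log₂(5/24) + (143/576)·log₂(143/576) + (11/576)·log₂(11/576) + (55/288)·log₂(55/288)]
  = 0.1234 + 0.0159 + 0.1015 + 0.5104 + 0.1164 + 0.4715 + 0.4990 + 0.1091 + 0.4561
  = 2.4033 bits

I(X;Y) = H(X) + H(Y) - H(X,Y)
  = 1.2069 + 1.1964 - 2.4033
  = 0.0000 bits

I(S;T) = 0.5028 bits > I(X;Y) = 0.0000 bits, so (S, T) has the higher mutual information (stronger dependence).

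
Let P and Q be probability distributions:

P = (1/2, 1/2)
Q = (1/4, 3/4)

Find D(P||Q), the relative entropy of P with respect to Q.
D(P||Q) = Σ P(i) log₂(P(i)/Q(i))
  i=0: (1/2) × log₂((1/2)/(1/4)) = (1/2) × log₂(2) = 0.5000
  i=1: (1/2) × log₂((1/2)/(3/4)) = (1/2) × log₂(2/3) = -0.2925
D(P||Q) = 0.5000 - 0.2925
  = 0.2075 bits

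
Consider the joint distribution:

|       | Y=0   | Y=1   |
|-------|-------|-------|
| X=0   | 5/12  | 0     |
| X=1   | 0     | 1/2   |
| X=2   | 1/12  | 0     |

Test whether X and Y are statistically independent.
Marginal P(X) (row sums):
  P(X=0) = 5/12 + 0 = 5/12
  P(X=1) = 0 + 1/2 = 1/2
  P(X=2) = 1/12 + 0 = 1/12
Marginal P(Y) (column sums):
  P(Y=0) = 5/12 + 0 + 1/12 = 1/2
  P(Y=1) = 0 + 1/2 + 0 = 1/2

X and Y are independent iff P(X=i,Y=j) = P(X=i)·P(Y=j) for every cell.
  P(X=0)·P(Y=0) = 5/12 × 1/2 = 5/24, but P(X=0,Y=0) = 5/12 ✗

No, X and Y are not independent. Quantitatively, I(X;Y) > 0:

H(X) = -[(5/12)·log₂(5/12) + (1/2)·log₂(1/2) + (1/12)·log₂(1/12)]
  = 0.5263 + 0.5000 + 0.2987
  = 1.3250 bits
H(Y) = -[(1/2)·log₂(1/2) + (1/2)·log₂(1/2)]
  = 0.5000 + 0.5000
  = 1.0000 bits
H(X,Y) = -[(5/12)·log₂(5/12) + (1/2)·log₂(1/2) + (1/12)·log₂(1/12)]
  = 0.5263 + 0.5000 + 0.2987
  = 1.3250 bits
I(X;Y) = H(X) + H(Y) - H(X,Y) = 1.3250 + 1.0000 - 1.3250 = 1.0000 bits > 0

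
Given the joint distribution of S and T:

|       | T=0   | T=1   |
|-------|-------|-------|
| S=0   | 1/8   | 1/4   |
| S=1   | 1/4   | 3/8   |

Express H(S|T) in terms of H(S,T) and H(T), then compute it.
H(S|T) = H(S,T) - H(T)

Marginal P(T) (column sums):
  P(T=0) = 1/8 + 1/4 = 3/8
  P(T=1) = 1/4 + 3/8 = 5/8

H(S,T) = -[(1/8)·log₂(1/8) + (1/4)·log₂(1/4) + (1/4)·log₂(1/4) + (3/8)·log₂(3/8)]
  = 0.3750 + 0.5000 + 0.5000 + 0.5306
  = 1.9056 bits
H(T) = -[(3/8)·log₂(3/8) + (5/8)·log₂(5/8)]
  = 0.5306 + 0.4238
  = 0.9544 bits

H(S|T) = 1.9056 - 0.9544 = 0.9512 bits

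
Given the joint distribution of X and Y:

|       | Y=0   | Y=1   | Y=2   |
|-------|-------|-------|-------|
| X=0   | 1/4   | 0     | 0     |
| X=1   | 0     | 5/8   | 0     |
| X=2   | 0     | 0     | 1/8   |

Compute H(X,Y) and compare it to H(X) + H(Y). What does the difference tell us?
Marginal P(X) (row sums):
  P(X=0) = 1/4 + 0 + 0 = 1/4
  P(X=1) = 0 + 5/8 + 0 = 5/8
  P(X=2) = 0 + 0 + 1/8 = 1/8
Marginal P(Y) (column sums):
  P(Y=0) = 1/4 + 0 + 0 = 1/4
  P(Y=1) = 0 + 5/8 + 0 = 5/8
  P(Y=2) = 0 + 0 + 1/8 = 1/8

H(X,Y) = -[(1/4)·log₂(1/4) + (5/8)·log₂(5/8) + (1/8)·log₂(1/8)]
  = 0.5000 + 0.4238 + 0.3750
  = 1.2988 bits
H(X) = -[(1/4)·log₂(1/4) + (5/8)·log₂(5/8) + (1/8)·log₂(1/8)]
  = 0.5000 + 0.4238 + 0.3750
  = 1.2988 bits
H(Y) = -[(1/4)·log₂(1/4) + (5/8)·log₂(5/8) + (1/8)·log₂(1/8)]
  = 0.5000 + 0.4238 + 0.3750
  = 1.2988 bits

H(X) + H(Y) = 1.2988 + 1.2988 = 2.5976 bits
Difference: H(X) + H(Y) - H(X,Y) = 2.5976 - 1.2988 = 1.2988 bits = I(X;Y)

The difference is the mutual information; it is positive here, so X and Y are dependent (knowing one reduces uncertainty about the other by 1.2988 bits).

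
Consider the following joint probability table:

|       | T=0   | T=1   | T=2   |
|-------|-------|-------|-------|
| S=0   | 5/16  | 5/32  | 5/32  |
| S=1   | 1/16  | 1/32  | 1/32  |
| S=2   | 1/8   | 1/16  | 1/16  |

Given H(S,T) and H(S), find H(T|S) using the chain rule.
From the chain rule: H(S,T) = H(S) + H(T|S)
Therefore: H(T|S) = H(S,T) - H(S)

H(S,T) = -[(5/16)·log₂(5/16) + (5/32)·log₂(5/32) + (5/32)·log₂(5/32) + (1/16)·log₂(1/16) + (1/32)·log₂(1/32) + (1/32)·log₂(1/32) + (1/8)·log₂(1/8) + (1/16)·log₂(1/16) + (1/16)·log₂(1/16)]
  = 0.5244 + 0.4184 + 0.4184 + 0.2500 + 0.1563 + 0.1563 + 0.3750 + 0.2500 + 0.2500
  = 2.7988 bits
Marginal P(S) (row sums):
  P(S=0) = 5/16 + 5/32 + 5/32 = 5/8
  P(S=1) = 1/16 + 1/32 + 1/32 = 1/8
  P(S=2) = 1/8 + 1/16 + 1/16 = 1/4
H(S) = -[(5/8)·log₂(5/8) + (1/8)·log₂(1/8) + (1/4)·log₂(1/4)]
  = 0.4238 + 0.3750 + 0.5000
  = 1.2988 bits

H(T|S) = 2.7988 - 1.2988 = 1.5000 bits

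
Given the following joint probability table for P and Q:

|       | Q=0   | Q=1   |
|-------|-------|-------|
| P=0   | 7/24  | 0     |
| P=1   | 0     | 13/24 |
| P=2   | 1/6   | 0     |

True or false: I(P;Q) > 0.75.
Marginal P(P) (row sums):
  P(P=0) = 7/24 + 0 = 7/24
  P(P=1) = 0 + 13/24 = 13/24
  P(P=2) = 1/6 + 0 = 1/6
Marginal P(Q) (column sums):
  P(Q=0) = 7/24 + 0 + 1/6 = 11/24
  P(Q=1) = 0 + 13/24 + 0 = 13/24

H(P) = -[(7/24)·log₂(7/24) + (13/24)·log₂(13/24) + (1/6)·log₂(1/6)]
  = 0.5185 + 0.4791 + 0.4308
  = 1.4284 bits
H(Q) = -[(11/24)·log₂(11/24) + (13/24)·log₂(13/24)]
  = 0.5159 + 0.4791
  = 0.9950 bits
H(P,Q) = -[(7/24)·log₂(7/24) + (13/24)·log₂(13/24) + (1/6)·log₂(1/6)]
  = 0.5185 + 0.4791 + 0.4308
  = 1.4284 bits

I(P;Q) = H(P) + H(Q) - H(P,Q)
  = 1.4284 + 0.9950 - 1.4284
  = 0.9950 bits

True. I(P;Q) = 0.9950 bits, which is > 0.75 bits.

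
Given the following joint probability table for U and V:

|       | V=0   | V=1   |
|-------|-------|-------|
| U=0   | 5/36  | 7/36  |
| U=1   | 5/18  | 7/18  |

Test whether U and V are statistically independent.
Marginal P(U) (row sums):
  P(U=0) = 5/36 + 7/36 = 1/3
  P(U=1) = 5/18 + 7/18 = 2/3
Marginal P(V) (column sums):
  P(V=0) = 5/36 + 5/18 = 5/12
  P(V=1) = 7/36 + 7/18 = 7/12

U and V are independent iff P(U=i,V=j) = P(U=i)·P(V=j) for every cell.
  P(U=0)·P(V=0) = 1/3 × 5/12 = 5/36 = P(U=0,V=0) ✓
  P(U=0)·P(V=1) = 1/3 × 7/12 = 7/36 = P(U=0,V=1) ✓
  P(U=1)·P(V=0) = 2/3 × 5/12 = 5/18 = P(U=1,V=0) ✓
  P(U=1)·P(V=1) = 2/3 × 7/12 = 7/18 = P(U=1,V=1) ✓

Yes, U and V are independent: every cell factors, so I(U;V) = 0 bits.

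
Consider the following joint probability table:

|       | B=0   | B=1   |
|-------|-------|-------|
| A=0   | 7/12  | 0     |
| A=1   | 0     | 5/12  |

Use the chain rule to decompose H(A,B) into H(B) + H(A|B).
By the chain rule: H(A,B) = H(B) + H(A|B)

Marginal P(B) (column sums):
  P(B=0) = 7/12 + 0 = 7/12
  P(B=1) = 0 + 5/12 = 5/12
H(B) = -[(7/12)·log₂(7/12) + (5/12)·log₂(5/12)]
  = 0.4536 + 0.5263
  = 0.9799 bits
H(A|B) = -Σ P(A,B)·log₂ P(A|B), where P(A|B) = P(A,B) / P(B)
  (cells with P(A,B) = 0 contribute 0)
  (A=0,B=0): P(A|B) = (7/12)/(7/12) = 1;  -(7/12)·log₂(1) = 0.0000
  (A=1,B=1): P(A|B) = (5/12)/(5/12) = 1;  -(5/12)·log₂(1) = 0.0000
H(A|B) = 0.0000 + 0.0000
  = 0.0000 bits

H(A,B) = H(B) + H(A|B) = 0.9799 + 0.0000 = 0.9799 bits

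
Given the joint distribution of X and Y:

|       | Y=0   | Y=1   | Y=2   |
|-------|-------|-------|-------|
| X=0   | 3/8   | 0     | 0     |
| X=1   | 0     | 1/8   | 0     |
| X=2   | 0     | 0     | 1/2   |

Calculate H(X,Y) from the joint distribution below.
H(X,Y) = -Σ P(X,Y) log₂ P(X,Y), summed over the non-zero cells:
H(X,Y) = -[(3/8)·log₂(3/8) + (1/8)·log₂(1/8) + (1/2)·log₂(1/2)]
  = 0.5306 + 0.3750 + 0.5000
  = 1.4056 bits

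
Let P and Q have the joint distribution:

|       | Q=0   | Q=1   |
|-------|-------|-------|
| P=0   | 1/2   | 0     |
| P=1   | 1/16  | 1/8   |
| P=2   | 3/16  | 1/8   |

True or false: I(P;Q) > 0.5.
Marginal P(P) (row sums):
  P(P=0) = 1/2 + 0 = 1/2
  P(P=1) = 1/16 + 1/8 = 3/16
  P(P=2) = 3/16 + 1/8 = 5/16
Marginal P(Q) (column sums):
  P(Q=0) = 1/2 + 1/16 + 3/16 = 3/4
  P(Q=1) = 0 + 1/8 + 1/8 = 1/4

H(P) = -[(1/2)·log₂(1/2) + (3/16)·log₂(3/16) + (5/16)·log₂(5/16)]
  = 0.5000 + 0.4528 + 0.5244
  = 1.4772 bits
H(Q) = -[(3/4)·log₂(3/4) + (1/4)·log₂(1/4)]
  = 0.3113 + 0.5000
  = 0.8113 bits
H(P,Q) = -[(1/2)·log₂(1/2) + (1/16)·log₂(1/16) + (1/8)·log₂(1/8) + (3/16)·log₂(3/16) + (1/8)·log₂(1/8)]
  = 0.5000 + 0.2500 + 0.3750 + 0.4528 + 0.3750
  = 1.9528 bits

I(P;Q) = H(P) + H(Q) - H(P,Q)
  = 1.4772 + 0.8113 - 1.9528
  = 0.3357 bits

False. I(P;Q) = 0.3357 bits, which is ≤ 0.5 bits.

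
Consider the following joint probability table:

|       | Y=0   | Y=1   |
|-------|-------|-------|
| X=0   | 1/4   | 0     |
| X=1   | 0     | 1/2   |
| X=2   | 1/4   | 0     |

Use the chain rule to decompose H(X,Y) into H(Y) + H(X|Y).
By the chain rule: H(X,Y) = H(Y) + H(X|Y)

Marginal P(Y) (column sums):
  P(Y=0) = 1/4 + 0 + 1/4 = 1/2
  P(Y=1) = 0 + 1/2 + 0 = 1/2
H(Y) = -[(1/2)·log₂(1/2) + (1/2)·log₂(1/2)]
  = 0.5000 + 0.5000
  = 1.0000 bits
H(X|Y) = -Σ P(X,Y)·log₂ P(X|Y), where P(X|Y) = P(X,Y) / P(Y)
  (cells with P(X,Y) = 0 contribute 0)
  (X=0,Y=0): P(X|Y) = (1/4)/(1/2) = 1/2;  -(1/4)·log₂(1/2) = 0.2500
  (X=1,Y=1): P(X|Y) = (1/2)/(1/2) = 1;  -(1/2)·log₂(1) = 0.0000
  (X=2,Y=0): P(X|Y) = (1/4)/(1/2) = 1/2;  -(1/4)·log₂(1/2) = 0.2500
H(X|Y) = 0.2500 + 0.0000 + 0.2500
  = 0.5000 bits

H(X,Y) = H(Y) + H(X|Y) = 1.0000 + 0.5000 = 1.5000 bits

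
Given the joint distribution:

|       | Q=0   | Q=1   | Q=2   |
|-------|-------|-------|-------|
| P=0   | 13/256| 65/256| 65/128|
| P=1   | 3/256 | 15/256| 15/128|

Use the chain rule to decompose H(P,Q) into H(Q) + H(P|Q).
By the chain rule: H(P,Q) = H(Q) + H(P|Q)

Marginal P(Q) (column sums):
  P(Q=0) = 13/256 + 3/256 = 1/16
  P(Q=1) = 65/256 + 15/256 = 5/16
  P(Q=2) = 65/128 + 15/128 = 5/8
H(Q) = -[(1/16)·log₂(1/16) + (5/16)·log₂(5/16) + (5/8)·log₂(5/8)]
  = 0.2500 + 0.5244 + 0.4238
  = 1.1982 bits
H(P|Q) = -Σ P(P,Q)·log₂ P(P|Q), where P(P|Q) = P(P,Q) / P(Q)
  (P=0,Q=0): P(P|Q) = (13/256)/(1/16) = 13/16;  -(13/256)·log₂(13/16) = 0.0152
  (P=0,Q=1): P(P|Q) = (65/256)/(5/16) = 13/16;  -(65/256)·log₂(13/16) = 0.0761
  (P=0,Q=2): P(P|Q) = (65/128)/(5/8) = 13/16;  -(65/128)·log₂(13/16) = 0.1521
  (P=1,Q=0): P(P|Q) = (3/256)/(1/16) = 3/16;  -(3/256)·log₂(3/16) = 0.0283
  (P=1,Q=1): P(P|Q) = (15/256)/(5/16) = 3/16;  -(15/256)·log₂(3/16) = 0.1415
  (P=1,Q=2): P(P|Q) = (15/128)/(5/8) = 3/16;  -(15/128)·log₂(3/16) = 0.2830
H(P|Q) = 0.0152 + 0.0761 + 0.1521 + 0.0283 + 0.1415 + 0.2830
  = 0.6962 bits

H(P,Q) = H(Q) + H(P|Q) = 1.1982 + 0.6962 = 1.8944 bits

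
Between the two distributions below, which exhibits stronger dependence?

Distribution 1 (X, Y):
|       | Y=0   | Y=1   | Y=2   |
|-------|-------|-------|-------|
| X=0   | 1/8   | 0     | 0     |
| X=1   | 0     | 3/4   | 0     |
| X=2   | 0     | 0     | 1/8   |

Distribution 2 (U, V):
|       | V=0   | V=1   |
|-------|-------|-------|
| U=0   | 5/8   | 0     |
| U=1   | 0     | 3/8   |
Distribution 1 (X, Y):
Marginal P(X) (row sums):
  P(X=0) = 1/8 + 0 + 0 = 1/8
  P(X=1) = 0 + 3/4 + 0 = 3/4
  P(X=2) = 0 + 0 + 1/8 = 1/8
Marginal P(Y) (column sums):
  P(Y=0) = 1/8 + 0 + 0 = 1/8
  P(Y=1) = 0 + 3/4 + 0 = 3/4
  P(Y=2) = 0 + 0 + 1/8 = 1/8

H(X) = -[(1/8)·log₂(1/8) + (3/4)·log₂(3/4) + (1/8)·log₂(1/8)]
  = 0.3750 + 0.3113 + 0.3750
  = 1.0613 bits
H(Y) = -[(1/8)·log₂(1/8) + (3/4)·log₂(3/4) + (1/8)·log₂(1/8)]
  = 0.3750 + 0.3113 + 0.3750
  = 1.0613 bits
H(X,Y) = -[(1/8)·log₂(1/8) + (3/4)·log₂(3/4) + (1/8)·log₂(1/8)]
  = 0.3750 + 0.3113 + 0.3750
  = 1.0613 bits

I(X;Y) = H(X) + H(Y) - H(X,Y)
  = 1.0613 + 1.0613 - 1.0613
  = 1.0613 bits

Distribution 2 (U, V):
Marginal P(U) (row sums):
  P(U=0) = 5/8 + 0 = 5/8
  P(U=1) = 0 + 3/8 = 3/8
Marginal P(V) (column sums):
  P(V=0) = 5/8 + 0 = 5/8
  P(V=1) = 0 + 3/8 = 3/8

H(U) = -[(5/8)·log₂(5/8) + (3/8)·log₂(3/8)]
  = 0.4238 + 0.5306
  = 0.9544 bits
H(V) = -[(5/8)·log₂(5/8) + (3/8)·log₂(3/8)]
  = 0.4238 + 0.5306
  = 0.9544 bits
H(U,V) = -[(5/8)·log₂(5/8) + (3/8)·log₂(3/8)]
  = 0.4238 + 0.5306
  = 0.9544 bits

I(U;V) = H(U) + H(V) - H(U,V)
  = 0.9544 + 0.9544 - 0.9544
  = 0.9544 bits

I(X;Y) = 1.0613 bits > I(U;V) = 0.9544 bits, so (X, Y) has the higher mutual information (stronger dependence).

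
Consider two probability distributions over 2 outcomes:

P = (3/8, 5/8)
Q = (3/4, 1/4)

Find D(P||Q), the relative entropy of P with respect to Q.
D(P||Q) = Σ P(i) log₂(P(i)/Q(i))
  i=0: (3/8) × log₂((3/8)/(3/4)) = (3/8) × log₂(1/2) = -0.3750
  i=1: (5/8) × log₂((5/8)/(1/4)) = (5/8) × log₂(5/2) = 0.8262
D(P||Q) = -0.3750 + 0.8262
  = 0.4512 bits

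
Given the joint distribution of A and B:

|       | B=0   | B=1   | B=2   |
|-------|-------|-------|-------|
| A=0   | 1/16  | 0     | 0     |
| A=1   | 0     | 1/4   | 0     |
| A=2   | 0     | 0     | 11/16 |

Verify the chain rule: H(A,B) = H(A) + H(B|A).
Left side:
H(A,B) = -[(1/16)·log₂(1/16) + (1/4)·log₂(1/4) + (11/16)·log₂(11/16)]
  = 0.2500 + 0.5000 + 0.3716
  = 1.1216 bits

Right side:
Marginal P(A) (row sums):
  P(A=0) = 1/16 + 0 + 0 = 1/16
  P(A=1) = 0 + 1/4 + 0 = 1/4
  P(A=2) = 0 + 0 + 11/16 = 11/16
H(A) = -[(1/16)·log₂(1/16) + (1/4)·log₂(1/4) + (11/16)·log₂(11/16)]
  = 0.2500 + 0.5000 + 0.3716
  = 1.1216 bits
H(B|A) = -Σ P(A,B)·log₂ P(B|A), where P(B|A) = P(A,B) / P(A)
  (cells with P(A,B) = 0 contribute 0)
  (A=0,B=0): P(B|A) = (1/16)/(1/16) = 1;  -(1/16)·log₂(1) = 0.0000
  (A=1,B=1): P(B|A) = (1/4)/(1/4) = 1;  -(1/4)·log₂(1) = 0.0000
  (A=2,B=2): P(B|A) = (11/16)/(11/16) = 1;  -(11/16)·log₂(1) = 0.0000
H(B|A) = 0.0000 + 0.0000 + 0.0000
  = 0.0000 bits
H(A) + H(B|A) = 1.1216 + 0.0000 = 1.1216 bits

Both sides equal 1.1216 bits, so the chain rule holds ✓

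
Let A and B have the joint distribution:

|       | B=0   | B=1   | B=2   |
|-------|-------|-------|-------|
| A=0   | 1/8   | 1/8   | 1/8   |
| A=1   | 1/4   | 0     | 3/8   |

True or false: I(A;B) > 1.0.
Marginal P(A) (row sums):
  P(A=0) = 1/8 + 1/8 + 1/8 = 3/8
  P(A=1) = 1/4 + 0 + 3/8 = 5/8
Marginal P(B) (column sums):
  P(B=0) = 1/8 + 1/4 = 3/8
  P(B=1) = 1/8 + 0 = 1/8
  P(B=2) = 1/8 + 3/8 = 1/2

H(A) = -[(3/8)·log₂(3/8) + (5/8)·log₂(5/8)]
  = 0.5306 + 0.4238
  = 0.9544 bits
H(B) = -[(3/8)·log₂(3/8) + (1/8)·log₂(1/8) + (1/2)·log₂(1/2)]
  = 0.5306 + 0.3750 + 0.5000
  = 1.4056 bits
H(A,B) = -[(1/8)·log₂(1/8) + (1/8)·log₂(1/8) + (1/8)·log₂(1/8) + (1/4)·log₂(1/4) + (3/8)·log₂(3/8)]
  = 0.3750 + 0.3750 + 0.3750 + 0.5000 + 0.5306
  = 2.1556 bits

I(A;B) = H(A) + H(B) - H(A,B)
  = 0.9544 + 1.4056 - 2.1556
  = 0.2044 bits

False. I(A;B) = 0.2044 bits, which is ≤ 1.0 bits.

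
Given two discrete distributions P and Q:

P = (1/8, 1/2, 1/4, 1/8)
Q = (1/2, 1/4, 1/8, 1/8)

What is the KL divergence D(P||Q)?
D(P||Q) = Σ P(i) log₂(P(i)/Q(i))
  i=0: (1/8) × log₂((1/8)/(1/2)) = (1/8) × log₂(1/4) = -0.2500
  i=1: (1/2) × log₂((1/2)/(1/4)) = (1/2) × log₂(2) = 0.5000
  i=2: (1/4) × log₂((1/4)/(1/8)) = (1/4) × log₂(2) = 0.2500
  i=3: (1/8) × log₂((1/8)/(1/8)) = (1/8) × log₂(1) = 0.0000
D(P||Q) = -0.2500 + 0.5000 + 0.2500 + 0.0000
  = 0.5000 bits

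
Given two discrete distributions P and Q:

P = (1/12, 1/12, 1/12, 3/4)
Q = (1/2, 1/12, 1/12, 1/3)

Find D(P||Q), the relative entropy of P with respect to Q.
D(P||Q) = Σ P(i) log₂(P(i)/Q(i))
  i=0: (1/12) × log₂((1/12)/(1/2)) = (1/12) × log₂(1/6) = -0.2154
  i=1: (1/12) × log₂((1/12)/(1/12)) = (1/12) × log₂(1) = 0.0000
  i=2: (1/12) × log₂((1/12)/(1/12)) = (1/12) × log₂(1) = 0.0000
  i=3: (3/4) × log₂((3/4)/(1/3)) = (3/4) × log₂(9/4) = 0.8774
D(P||Q) = -0.2154 + 0.0000 + 0.0000 + 0.8774
  = 0.6620 bits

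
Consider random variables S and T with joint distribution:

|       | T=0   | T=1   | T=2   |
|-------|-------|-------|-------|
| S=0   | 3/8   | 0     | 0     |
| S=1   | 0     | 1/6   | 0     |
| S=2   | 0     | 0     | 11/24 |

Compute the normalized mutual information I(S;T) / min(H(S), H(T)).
Marginal P(S) (row sums):
  P(S=0) = 3/8 + 0 + 0 = 3/8
  P(S=1) = 0 + 1/6 + 0 = 1/6
  P(S=2) = 0 + 0 + 11/24 = 11/24
Marginal P(T) (column sums):
  P(T=0) = 3/8 + 0 + 0 = 3/8
  P(T=1) = 0 + 1/6 + 0 = 1/6
  P(T=2) = 0 + 0 + 11/24 = 11/24

H(S) = -[(3/8)·log₂(3/8) + (1/6)·log₂(1/6) + (11/24)·log₂(11/24)]
  = 0.5306 + 0.4308 + 0.5159
  = 1.4773 bits
H(T) = -[(3/8)·log₂(3/8) + (1/6)·log₂(1/6) + (11/24)·log₂(11/24)]
  = 0.5306 + 0.4308 + 0.5159
  = 1.4773 bits
H(S,T) = -[(3/8)·log₂(3/8) + (1/6)·log₂(1/6) + (11/24)·log₂(11/24)]
  = 0.5306 + 0.4308 + 0.5159
  = 1.4773 bits

I(S;T) = H(S) + H(T) - H(S,T)
  = 1.4773 + 1.4773 - 1.4773
  = 1.4773 bits

min(H(S), H(T)) = min(1.4773, 1.4773) = 1.4773 bits
Normalized MI = 1.4773 / 1.4773 = 1.0000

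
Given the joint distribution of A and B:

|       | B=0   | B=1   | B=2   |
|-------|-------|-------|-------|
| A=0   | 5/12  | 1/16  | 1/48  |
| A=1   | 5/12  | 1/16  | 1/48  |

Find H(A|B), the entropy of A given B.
Marginal P(B) (column sums):
  P(B=0) = 5/12 + 5/12 = 5/6
  P(B=1) = 1/16 + 1/16 = 1/8
  P(B=2) = 1/48 + 1/48 = 1/24

H(A|B) = -Σ P(A,B)·log₂ P(A|B), where P(A|B) = P(A,B) / P(B)
  (A=0,B=0): P(A|B) = (5/12)/(5/6) = 1/2;  -(5/12)·log₂(1/2) = 0.4167
  (A=0,B=1): P(A|B) = (1/16)/(1/8) = 1/2;  -(1/16)·log₂(1/2) = 0.0625
  (A=0,B=2): P(A|B) = (1/48)/(1/24) = 1/2;  -(1/48)·log₂(1/2) = 0.0208
  (A=1,B=0): P(A|B) = (5/12)/(5/6) = 1/2;  -(5/12)·log₂(1/2) = 0.4167
  (A=1,B=1): P(A|B) = (1/16)/(1/8) = 1/2;  -(1/16)·log₂(1/2) = 0.0625
  (A=1,B=2): P(A|B) = (1/48)/(1/24) = 1/2;  -(1/48)·log₂(1/2) = 0.0208
H(A|B) = 0.4167 + 0.0625 + 0.0208 + 0.4167 + 0.0625 + 0.0208
  = 1.0000 bits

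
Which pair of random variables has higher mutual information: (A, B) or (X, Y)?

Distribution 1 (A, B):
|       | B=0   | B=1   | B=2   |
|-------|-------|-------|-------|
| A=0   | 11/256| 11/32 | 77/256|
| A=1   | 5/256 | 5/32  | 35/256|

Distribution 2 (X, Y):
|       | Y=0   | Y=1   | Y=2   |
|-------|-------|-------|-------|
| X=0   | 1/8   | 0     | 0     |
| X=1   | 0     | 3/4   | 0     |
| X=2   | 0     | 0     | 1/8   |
Distribution 1 (A, B):
Marginal P(A) (row sums):
  P(A=0) = 11/256 + 11/32 + 77/256 = 11/16
  P(A=1) = 5/256 + 5/32 + 35/256 = 5/16
Marginal P(B) (column sums):
  P(B=0) = 11/256 + 5/256 = 1/16
  P(B=1) = 11/32 + 5/32 = 1/2
  P(B=2) = 77/256 + 35/256 = 7/16

H(A) = -[(11/16)·log₂(11/16) + (5/16)·log₂(5/16)]
  = 0.3716 + 0.5244
  = 0.8960 bits
H(B) = -[(1/16)·log₂(1/16) + (1/2)·log₂(1/2) + (7/16)·log₂(7/16)]
  = 0.2500 + 0.5000 + 0.5218
  = 1.2718 bits
H(A,B) = -[(11/256)·log₂(11/256) + (11/32)·log₂(11/32) + (77/256)·log₂(77/256) + (5/256)·log₂(5/256) + (5/32)·log₂(5/32) + (35/256)·log₂(35/256)]
  = 0.1951 + 0.5296 + 0.5213 + 0.1109 + 0.4184 + 0.3925
  = 2.1678 bits

I(A;B) = H(A) + H(B) - H(A,B)
  = 0.8960 + 1.2718 - 2.1678
  = 0.0000 bits

Distribution 2 (X, Y):
Marginal P(X) (row sums):
  P(X=0) = 1/8 + 0 + 0 = 1/8
  P(X=1) = 0 + 3/4 + 0 = 3/4
  P(X=2) = 0 + 0 + 1/8 = 1/8
Marginal P(Y) (column sums):
  P(Y=0) = 1/8 + 0 + 0 = 1/8
  P(Y=1) = 0 + 3/4 + 0 = 3/4
  P(Y=2) = 0 + 0 + 1/8 = 1/8

H(X) = -[(1/8)·log₂(1/8) + (3/4)·log₂(3/4) + (1/8)·log₂(1/8)]
  = 0.3750 + 0.3113 + 0.3750
  = 1.0613 bits
H(Y) = -[(1/8)·log₂(1/8) + (3/4)·log₂(3/4) + (1/8)·log₂(1/8)]
  = 0.3750 + 0.3113 + 0.3750
  = 1.0613 bits
H(X,Y) = -[(1/8)·log₂(1/8) + (3/4)·log₂(3/4) + (1/8)·log₂(1/8)]
  = 0.3750 + 0.3113 + 0.3750
  = 1.0613 bits

I(X;Y) = H(X) + H(Y) - H(X,Y)
  = 1.0613 + 1.0613 - 1.0613
  = 1.0613 bits

I(X;Y) = 1.0613 bits > I(A;B) = 0.0000 bits, so (X, Y) has the higher mutual information (stronger dependence).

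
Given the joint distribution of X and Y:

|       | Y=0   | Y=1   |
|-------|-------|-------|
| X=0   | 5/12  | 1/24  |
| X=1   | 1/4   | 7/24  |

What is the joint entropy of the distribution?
H(X,Y) = -Σ P(X,Y) log₂ P(X,Y), summed over the non-zero cells:
H(X,Y) = -[(5/12)·log₂(5/12) + (1/24)·log₂(1/24) + (1/4)·log₂(1/4) + (7/24)·log₂(7/24)]
  = 0.5263 + 0.1910 + 0.5000 + 0.5185
  = 1.7358 bits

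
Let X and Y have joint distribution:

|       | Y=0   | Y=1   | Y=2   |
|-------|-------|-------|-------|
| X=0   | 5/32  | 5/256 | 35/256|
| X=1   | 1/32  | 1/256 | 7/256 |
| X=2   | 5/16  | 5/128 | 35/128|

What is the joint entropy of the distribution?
H(X,Y) = -Σ P(X,Y) log₂ P(X,Y), summed over the non-zero cells:
H(X,Y) = -[(5/32)·log₂(5/32) + (5/256)·log₂(5/256) + (35/256)·log₂(35/256) + (1/32)·log₂(1/32) + (1/256)·log₂(1/256) + (7/256)·log₂(7/256) + (5/16)·log₂(5/16) + (5/128)·log₂(5/128) + (35/128)·log₂(35/128)]
  = 0.4184 + 0.1109 + 0.3925 + 0.1563 + 0.0313 + 0.1420 + 0.5244 + 0.1827 + 0.5115
  = 2.4700 bits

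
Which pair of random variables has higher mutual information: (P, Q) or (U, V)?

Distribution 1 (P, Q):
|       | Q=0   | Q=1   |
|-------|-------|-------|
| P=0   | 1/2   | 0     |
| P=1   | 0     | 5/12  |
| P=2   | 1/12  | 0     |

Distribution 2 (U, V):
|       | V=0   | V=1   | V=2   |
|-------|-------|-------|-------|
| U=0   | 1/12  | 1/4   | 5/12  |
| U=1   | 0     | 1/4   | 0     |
Distribution 1 (P, Q):
Marginal P(P) (row sums):
  P(P=0) = 1/2 + 0 = 1/2
  P(P=1) = 0 + 5/12 = 5/12
  P(P=2) = 1/12 + 0 = 1/12
Marginal P(Q) (column sums):
  P(Q=0) = 1/2 + 0 + 1/12 = 7/12
  P(Q=1) = 0 + 5/12 + 0 = 5/12

H(P) = -[(1/2)·log₂(1/2) + (5/12)·log₂(5/12) + (1/12)·log₂(1/12)]
  = 0.5000 + 0.5263 + 0.2987
  = 1.3250 bits
H(Q) = -[(7/12)·log₂(7/12) + (5/12)·log₂(5/12)]
  = 0.4536 + 0.5263
  = 0.9799 bits
H(P,Q) = -[(1/2)·log₂(1/2) + (5/12)·log₂(5/12) + (1/12)·log₂(1/12)]
  = 0.5000 + 0.5263 + 0.2987
  = 1.3250 bits

I(P;Q) = H(P) + H(Q) - H(P,Q)
  = 1.3250 + 0.9799 - 1.3250
  = 0.9799 bits

Distribution 2 (U, V):
Marginal P(U) (row sums):
  P(U=0) = 1/12 + 1/4 + 5/12 = 3/4
  P(U=1) = 0 + 1/4 + 0 = 1/4
Marginal P(V) (column sums):
  P(V=0) = 1/12 + 0 = 1/12
  P(V=1) = 1/4 + 1/4 = 1/2
  P(V=2) = 5/12 + 0 = 5/12

H(U) = -[(3/4)·log₂(3/4) + (1/4)·log₂(1/4)]
  = 0.3113 + 0.5000
  = 0.8113 bits
H(V) = -[(1/12)·log₂(1/12) + (1/2)·log₂(1/2) + (5/12)·log₂(5/12)]
  = 0.2987 + 0.5000 + 0.5263
  = 1.3250 bits
H(U,V) = -[(1/12)·log₂(1/12) + (1/4)·log₂(1/4) + (5/12)·log₂(5/12) + (1/4)·log₂(1/4)]
  = 0.2987 + 0.5000 + 0.5263 + 0.5000
  = 1.8250 bits

I(U;V) = H(U) + H(V) - H(U,V)
  = 0.8113 + 1.3250 - 1.8250
  = 0.3113 bits

I(P;Q) = 0.9799 bits > I(U;V) = 0.3113 bits, so (P, Q) has the higher mutual information (stronger dependence).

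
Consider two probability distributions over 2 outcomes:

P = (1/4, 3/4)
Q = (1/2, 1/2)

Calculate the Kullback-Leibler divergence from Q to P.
D(P||Q) = Σ P(i) log₂(P(i)/Q(i))
  i=0: (1/4) × log₂((1/4)/(1/2)) = (1/4) × log₂(1/2) = -0.2500
  i=1: (3/4) × log₂((3/4)/(1/2)) = (3/4) × log₂(3/2) = 0.4387
D(P||Q) = -0.2500 + 0.4387
  = 0.1887 bits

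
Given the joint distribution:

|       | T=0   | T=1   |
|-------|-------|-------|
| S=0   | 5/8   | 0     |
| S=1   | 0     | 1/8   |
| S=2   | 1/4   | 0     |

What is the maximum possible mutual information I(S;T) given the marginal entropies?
The upper bound on mutual information is I(S;T) ≤ min(H(S), H(T)).

Marginal P(S) (row sums):
  P(S=0) = 5/8 + 0 = 5/8
  P(S=1) = 0 + 1/8 = 1/8
  P(S=2) = 1/4 + 0 = 1/4
Marginal P(T) (column sums):
  P(T=0) = 5/8 + 0 + 1/4 = 7/8
  P(T=1) = 0 + 1/8 + 0 = 1/8

H(S) = -[(5/8)·log₂(5/8) + (1/8)·log₂(1/8) + (1/4)·log₂(1/4)]
  = 0.4238 + 0.3750 + 0.5000
  = 1.2988 bits
H(T) = -[(7/8)·log₂(7/8) + (1/8)·log₂(1/8)]
  = 0.1686 + 0.3750
  = 0.5436 bits

Maximum possible I(S;T) = min(1.2988, 0.5436) = 0.5436 bits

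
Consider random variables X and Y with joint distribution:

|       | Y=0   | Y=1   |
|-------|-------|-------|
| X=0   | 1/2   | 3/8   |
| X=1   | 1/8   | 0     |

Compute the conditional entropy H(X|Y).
Marginal P(Y) (column sums):
  P(Y=0) = 1/2 + 1/8 = 5/8
  P(Y=1) = 3/8 + 0 = 3/8

H(X|Y) = -Σ P(X,Y)·log₂ P(X|Y), where P(X|Y) = P(X,Y) / P(Y)
  (cells with P(X,Y) = 0 contribute 0)
  (X=0,Y=0): P(X|Y) = (1/2)/(5/8) = 4/5;  -(1/2)·log₂(4/5) = 0.1610
  (X=0,Y=1): P(X|Y) = (3/8)/(3/8) = 1;  -(3/8)·log₂(1) = 0.0000
  (X=1,Y=0): P(X|Y) = (1/8)/(5/8) = 1/5;  -(1/8)·log₂(1/5) = 0.2902
H(X|Y) = 0.1610 + 0.0000 + 0.2902
  = 0.4512 bits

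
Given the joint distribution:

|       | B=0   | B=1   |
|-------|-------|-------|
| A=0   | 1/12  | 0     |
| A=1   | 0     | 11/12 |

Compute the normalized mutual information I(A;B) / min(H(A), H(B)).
Marginal P(A) (row sums):
  P(A=0) = 1/12 + 0 = 1/12
  P(A=1) = 0 + 11/12 = 11/12
Marginal P(B) (column sums):
  P(B=0) = 1/12 + 0 = 1/12
  P(B=1) = 0 + 11/12 = 11/12

H(A) = -[(1/12)·log₂(1/12) + (11/12)·log₂(11/12)]
  = 0.2987 + 0.1151
  = 0.4138 bits
H(B) = -[(1/12)·log₂(1/12) + (11/12)·log₂(11/12)]
  = 0.2987 + 0.1151
  = 0.4138 bits
H(A,B) = -[(1/12)·log₂(1/12) + (11/12)·log₂(11/12)]
  = 0.2987 + 0.1151
  = 0.4138 bits

I(A;B) = H(A) + H(B) - H(A,B)
  = 0.4138 + 0.4138 - 0.4138
  = 0.4138 bits

min(H(A), H(B)) = min(0.4138, 0.4138) = 0.4138 bits
Normalized MI = 0.4138 / 0.4138 = 1.0000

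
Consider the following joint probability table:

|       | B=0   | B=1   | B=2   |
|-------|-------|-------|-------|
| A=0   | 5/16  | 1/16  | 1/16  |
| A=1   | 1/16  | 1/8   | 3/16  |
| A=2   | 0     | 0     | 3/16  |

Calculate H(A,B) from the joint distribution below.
H(A,B) = -Σ P(A,B) log₂ P(A,B), summed over the non-zero cells:
H(A,B) = -[(5/16)·log₂(5/16) + (1/16)·log₂(1/16) + (1/16)·log₂(1/16) + (1/16)·log₂(1/16) + (1/8)·log₂(1/8) + (3/16)·log₂(3/16) + (3/16)·log₂(3/16)]
  = 0.5244 + 0.2500 + 0.2500 + 0.2500 + 0.3750 + 0.4528 + 0.4528
  = 2.5550 bits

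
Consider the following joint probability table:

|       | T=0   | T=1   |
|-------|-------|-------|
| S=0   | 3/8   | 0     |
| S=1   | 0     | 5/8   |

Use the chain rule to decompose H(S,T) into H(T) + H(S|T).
By the chain rule: H(S,T) = H(T) + H(S|T)

Marginal P(T) (column sums):
  P(T=0) = 3/8 + 0 = 3/8
  P(T=1) = 0 + 5/8 = 5/8
H(T) = -[(3/8)·log₂(3/8) + (5/8)·log₂(5/8)]
  = 0.5306 + 0.4238
  = 0.9544 bits
H(S|T) = -Σ P(S,T)·log₂ P(S|T), where P(S|T) = P(S,T) / P(T)
  (cells with P(S,T) = 0 contribute 0)
  (S=0,T=0): P(S|T) = (3/8)/(3/8) = 1;  -(3/8)·log₂(1) = 0.0000
  (S=1,T=1): P(S|T) = (5/8)/(5/8) = 1;  -(5/8)·log₂(1) = 0.0000
H(S|T) = 0.0000 + 0.0000
  = 0.0000 bits

H(S,T) = H(T) + H(S|T) = 0.9544 + 0.0000 = 0.9544 bits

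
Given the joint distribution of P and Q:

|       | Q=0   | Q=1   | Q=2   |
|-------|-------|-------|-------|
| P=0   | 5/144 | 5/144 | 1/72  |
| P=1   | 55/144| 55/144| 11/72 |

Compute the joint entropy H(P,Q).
H(P,Q) = -Σ P(P,Q) log₂ P(P,Q), summed over the non-zero cells:
H(P,Q) = -[(5/144)·log₂(5/144) + (5/144)·log₂(5/144) + (1/72)·log₂(1/72) + (55/144)·log₂(55/144) + (55/144)·log₂(55/144) + (11/72)·log₂(11/72)]
  = 0.1683 + 0.1683 + 0.0857 + 0.5304 + 0.5304 + 0.4141
  = 1.8972 bits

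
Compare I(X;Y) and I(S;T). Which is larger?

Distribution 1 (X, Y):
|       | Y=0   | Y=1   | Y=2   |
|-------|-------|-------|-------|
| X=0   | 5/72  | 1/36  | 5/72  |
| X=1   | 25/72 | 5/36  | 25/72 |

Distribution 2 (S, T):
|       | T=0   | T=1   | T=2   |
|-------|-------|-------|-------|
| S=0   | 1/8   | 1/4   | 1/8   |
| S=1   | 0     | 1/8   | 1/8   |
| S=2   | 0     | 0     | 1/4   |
Distribution 1 (X, Y):
Marginal P(X) (row sums):
  P(X=0) = 5/72 + 1/36 + 5/72 = 1/6
  P(X=1) = 25/72 + 5/36 + 25/72 = 5/6
Marginal P(Y) (column sums):
  P(Y=0) = 5/72 + 25/72 = 5/12
  P(Y=1) = 1/36 + 5/36 = 1/6
  P(Y=2) = 5/72 + 25/72 = 5/12

H(X) = -[(1/6)·log₂(1/6) + (5/6)·log₂(5/6)]
  = 0.4308 + 0.2192
  = 0.6500 bits
H(Y) = -[(5/12)·log₂(5/12) + (1/6)·log₂(1/6) + (5/12)·log₂(5/12)]
  = 0.5263 + 0.4308 + 0.5263
  = 1.4834 bits
H(X,Y) = -[(5/72)·log₂(5/72) + (1/36)·log₂(1/36) + (5/72)·log₂(5/72) + (25/72)·log₂(25/72) + (5/36)·log₂(5/36) + (25/72)·log₂(25/72)]
  = 0.2672 + 0.1436 + 0.2672 + 0.5299 + 0.3956 + 0.5299
  = 2.1334 bits

I(X;Y) = H(X) + H(Y) - H(X,Y)
  = 0.6500 + 1.4834 - 2.1334
  = 0.0000 bits

Distribution 2 (S, T):
Marginal P(S) (row sums):
  P(S=0) = 1/8 + 1/4 + 1/8 = 1/2
  P(S=1) = 0 + 1/8 + 1/8 = 1/4
  P(S=2) = 0 + 0 + 1/4 = 1/4
Marginal P(T) (column sums):
  P(T=0) = 1/8 + 0 + 0 = 1/8
  P(T=1) = 1/4 + 1/8 + 0 = 3/8
  P(T=2) = 1/8 + 1/8 + 1/4 = 1/2

H(S) = -[(1/2)·log₂(1/2) + (1/4)·log₂(1/4) + (1/4)·log₂(1/4)]
  = 0.5000 + 0.5000 + 0.5000
  = 1.5000 bits
H(T) = -[(1/8)·log₂(1/8) + (3/8)·log₂(3/8) + (1/2)·log₂(1/2)]
  = 0.3750 + 0.5306 + 0.5000
  = 1.4056 bits
H(S,T) = -[(1/8)·log₂(1/8) + (1/4)·log₂(1/4) + (1/8)·log₂(1/8) + (1/8)·log₂(1/8) + (1/8)·log₂(1/8) + (1/4)·log₂(1/4)]
  = 0.3750 + 0.5000 + 0.3750 + 0.3750 + 0.3750 + 0.5000
  = 2.5000 bits

I(S;T) = H(S) + H(T) - H(S,T)
  = 1.5000 + 1.4056 - 2.5000
  = 0.4056 bits

I(S;T) = 0.4056 bits > I(X;Y) = 0.0000 bits, so (S, T) has the higher mutual information (stronger dependence).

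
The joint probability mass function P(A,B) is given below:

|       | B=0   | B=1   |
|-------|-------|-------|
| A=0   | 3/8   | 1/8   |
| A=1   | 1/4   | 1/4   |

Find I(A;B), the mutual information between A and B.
Marginal P(A) (row sums):
  P(A=0) = 3/8 + 1/8 = 1/2
  P(A=1) = 1/4 + 1/4 = 1/2
Marginal P(B) (column sums):
  P(B=0) = 3/8 + 1/4 = 5/8
  P(B=1) = 1/8 + 1/4 = 3/8

H(A) = -[(1/2)·log₂(1/2) + (1/2)·log₂(1/2)]
  = 0.5000 + 0.5000
  = 1.0000 bits
H(B) = -[(5/8)·log₂(5/8) + (3/8)·log₂(3/8)]
  = 0.4238 + 0.5306
  = 0.9544 bits
H(A,B) = -[(3/8)·log₂(3/8) + (1/8)·log₂(1/8) + (1/4)·log₂(1/4) + (1/4)·log₂(1/4)]
  = 0.5306 + 0.3750 + 0.5000 + 0.5000
  = 1.9056 bits

I(A;B) = H(A) + H(B) - H(A,B)
  = 1.0000 + 0.9544 - 1.9056
  = 0.0488 bits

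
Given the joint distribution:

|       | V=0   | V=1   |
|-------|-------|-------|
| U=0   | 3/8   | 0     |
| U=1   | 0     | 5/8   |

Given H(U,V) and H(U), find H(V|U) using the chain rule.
From the chain rule: H(U,V) = H(U) + H(V|U)
Therefore: H(V|U) = H(U,V) - H(U)

H(U,V) = -[(3/8)·log₂(3/8) + (5/8)·log₂(5/8)]
  = 0.5306 + 0.4238
  = 0.9544 bits
Marginal P(U) (row sums):
  P(U=0) = 3/8 + 0 = 3/8
  P(U=1) = 0 + 5/8 = 5/8
H(U) = -[(3/8)·log₂(3/8) + (5/8)·log₂(5/8)]
  = 0.5306 + 0.4238
  = 0.9544 bits

H(V|U) = 0.9544 - 0.9544 = 0.0000 bits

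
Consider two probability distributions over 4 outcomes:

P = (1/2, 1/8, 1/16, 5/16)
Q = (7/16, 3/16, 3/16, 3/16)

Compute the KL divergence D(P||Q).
D(P||Q) = Σ P(i) log₂(P(i)/Q(i))
  i=0: (1/2) × log₂((1/2)/(7/16)) = (1/2) × log₂(8/7) = 0.0963
  i=1: (1/8) × log₂((1/8)/(3/16)) = (1/8) × log₂(2/3) = -0.0731
  i=2: (1/16) × log₂((1/16)/(3/16)) = (1/16) × log₂(1/3) = -0.0991
  i=3: (5/16) × log₂((5/16)/(3/16)) = (5/16) × log₂(5/3) = 0.2303
D(P||Q) = 0.0963 - 0.0731 - 0.0991 + 0.2303
  = 0.1544 bits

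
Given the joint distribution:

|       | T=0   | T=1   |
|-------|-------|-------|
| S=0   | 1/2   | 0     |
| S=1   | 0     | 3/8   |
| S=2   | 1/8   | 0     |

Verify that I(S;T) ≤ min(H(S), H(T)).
Marginal P(S) (row sums):
  P(S=0) = 1/2 + 0 = 1/2
  P(S=1) = 0 + 3/8 = 3/8
  P(S=2) = 1/8 + 0 = 1/8
Marginal P(T) (column sums):
  P(T=0) = 1/2 + 0 + 1/8 = 5/8
  P(T=1) = 0 + 3/8 + 0 = 3/8

H(S) = -[(1/2)·log₂(1/2) + (3/8)·log₂(3/8) + (1/8)·log₂(1/8)]
  = 0.5000 + 0.5306 + 0.3750
  = 1.4056 bits
H(T) = -[(5/8)·log₂(5/8) + (3/8)·log₂(3/8)]
  = 0.4238 + 0.5306
  = 0.9544 bits
H(S,T) = -[(1/2)·log₂(1/2) + (3/8)·log₂(3/8) + (1/8)·log₂(1/8)]
  = 0.5000 + 0.5306 + 0.3750
  = 1.4056 bits

I(S;T) = H(S) + H(T) - H(S,T)
  = 1.4056 + 0.9544 - 1.4056
  = 0.9544 bits

min(H(S), H(T)) = min(1.4056, 0.9544) = 0.9544 bits
Since 0.9544 ≤ 0.9544, the bound is satisfied ✓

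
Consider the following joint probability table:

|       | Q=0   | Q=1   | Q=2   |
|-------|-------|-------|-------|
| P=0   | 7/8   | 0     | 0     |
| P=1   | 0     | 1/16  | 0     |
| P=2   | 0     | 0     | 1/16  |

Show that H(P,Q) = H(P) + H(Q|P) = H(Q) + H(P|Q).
Marginal P(P) (row sums):
  P(P=0) = 7/8 + 0 + 0 = 7/8
  P(P=1) = 0 + 1/16 + 0 = 1/16
  P(P=2) = 0 + 0 + 1/16 = 1/16
Marginal P(Q) (column sums):
  P(Q=0) = 7/8 + 0 + 0 = 7/8
  P(Q=1) = 0 + 1/16 + 0 = 1/16
  P(Q=2) = 0 + 0 + 1/16 = 1/16

Decomposition 1: H(P) + H(Q|P)
H(P) = -[(7/8)·log₂(7/8) + (1/16)·log₂(1/16) + (1/16)·log₂(1/16)]
  = 0.1686 + 0.2500 + 0.2500
  = 0.6686 bits
H(Q|P) = -Σ P(P,Q)·log₂ P(Q|P), where P(Q|P) = P(P,Q) / P(P)
  (cells with P(P,Q) = 0 contribute 0)
  (P=0,Q=0): P(Q|P) = (7/8)/(7/8) = 1;  -(7/8)·log₂(1) = 0.0000
  (P=1,Q=1): P(Q|P) = (1/16)/(1/16) = 1;  -(1/16)·log₂(1) = 0.0000
  (P=2,Q=2): P(Q|P) = (1/16)/(1/16) = 1;  -(1/16)·log₂(1) = 0.0000
H(Q|P) = 0.0000 + 0.0000 + 0.0000
  = 0.0000 bits
H(P) + H(Q|P) = 0.6686 + 0.0000 = 0.6686 bits

Decomposition 2: H(Q) + H(P|Q)
H(Q) = -[(7/8)·log₂(7/8) + (1/16)·log₂(1/16) + (1/16)·log₂(1/16)]
  = 0.1686 + 0.2500 + 0.2500
  = 0.6686 bits
H(P|Q) = -Σ P(P,Q)·log₂ P(P|Q), where P(P|Q) = P(P,Q) / P(Q)
  (cells with P(P,Q) = 0 contribute 0)
  (P=0,Q=0): P(P|Q) = (7/8)/(7/8) = 1;  -(7/8)·log₂(1) = 0.0000
  (P=1,Q=1): P(P|Q) = (1/16)/(1/16) = 1;  -(1/16)·log₂(1) = 0.0000
  (P=2,Q=2): P(P|Q) = (1/16)/(1/16) = 1;  -(1/16)·log₂(1) = 0.0000
H(P|Q) = 0.0000 + 0.0000 + 0.0000
  = 0.0000 bits
H(Q) + H(P|Q) = 0.6686 + 0.0000 = 0.6686 bits

Direct computation of the joint entropy:
H(P,Q) = -[(7/8)·log₂(7/8) + (1/16)·log₂(1/16) + (1/16)·log₂(1/16)]
  = 0.1686 + 0.2500 + 0.2500
  = 0.6686 bits

All three agree: H(P,Q) = 0.6686 bits ✓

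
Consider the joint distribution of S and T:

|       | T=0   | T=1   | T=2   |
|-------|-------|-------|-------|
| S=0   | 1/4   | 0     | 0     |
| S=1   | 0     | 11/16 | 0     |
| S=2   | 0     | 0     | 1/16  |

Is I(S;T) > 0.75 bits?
Marginal P(S) (row sums):
  P(S=0) = 1/4 + 0 + 0 = 1/4
  P(S=1) = 0 + 11/16 + 0 = 11/16
  P(S=2) = 0 + 0 + 1/16 = 1/16
Marginal P(T) (column sums):
  P(T=0) = 1/4 + 0 + 0 = 1/4
  P(T=1) = 0 + 11/16 + 0 = 11/16
  P(T=2) = 0 + 0 + 1/16 = 1/16

H(S) = -[(1/4)·log₂(1/4) + (11/16)·log₂(11/16) + (1/16)·log₂(1/16)]
  = 0.5000 + 0.3716 + 0.2500
  = 1.1216 bits
H(T) = -[(1/4)·log₂(1/4) + (11/16)·log₂(11/16) + (1/16)·log₂(1/16)]
  = 0.5000 + 0.3716 + 0.2500
  = 1.1216 bits
H(S,T) = -[(1/4)·log₂(1/4) + (11/16)·log₂(11/16) + (1/16)·log₂(1/16)]
  = 0.5000 + 0.3716 + 0.2500
  = 1.1216 bits

I(S;T) = H(S) + H(T) - H(S,T)
  = 1.1216 + 1.1216 - 1.1216
  = 1.1216 bits

Yes. I(S;T) = 1.1216 bits, which is > 0.75 bits.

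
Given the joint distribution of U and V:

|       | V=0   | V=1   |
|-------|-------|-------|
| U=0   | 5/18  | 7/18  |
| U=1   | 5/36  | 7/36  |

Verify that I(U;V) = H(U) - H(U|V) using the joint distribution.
Left side, from I(U;V) = H(U) + H(V) - H(U,V):
Marginal P(U) (row sums):
  P(U=0) = 5/18 + 7/18 = 2/3
  P(U=1) = 5/36 + 7/36 = 1/3
Marginal P(V) (column sums):
  P(V=0) = 5/18 + 5/36 = 5/12
  P(V=1) = 7/18 + 7/36 = 7/12

H(U) = -[(2/3)·log₂(2/3) + (1/3)·log₂(1/3)]
  = 0.3900 + 0.5283
  = 0.9183 bits
H(V) = -[(5/12)·log₂(5/12) + (7/12)·log₂(7/12)]
  = 0.5263 + 0.4536
  = 0.9799 bits
H(U,V) = -[(5/18)·log₂(5/18) + (7/18)·log₂(7/18) + (5/36)·log₂(5/36) + (7/36)·log₂(7/36)]
  = 0.5133 + 0.5299 + 0.3956 + 0.4594
  = 1.8982 bits

I(U;V) = H(U) + H(V) - H(U,V)
  = 0.9183 + 0.9799 - 1.8982
  = 0.0000 bits

Right side, with H(U|V) computed directly from the conditional probabilities:
H(U|V) = -Σ P(U,V)·log₂ P(U|V), where P(U|V) = P(U,V) / P(V)
  (U=0,V=0): P(U|V) = (5/18)/(5/12) = 2/3;  -(5/18)·log₂(2/3) = 0.1625
  (U=0,V=1): P(U|V) = (7/18)/(7/12) = 2/3;  -(7/18)·log₂(2/3) = 0.2275
  (U=1,V=0): P(U|V) = (5/36)/(5/12) = 1/3;  -(5/36)·log₂(1/3) = 0.2201
  (U=1,V=1): P(U|V) = (7/36)/(7/12) = 1/3;  -(7/36)·log₂(1/3) = 0.3082
H(U|V) = 0.1625 + 0.2275 + 0.2201 + 0.3082
  = 0.9183 bits
H(U) - H(U|V) = 0.9183 - 0.9183 = 0.0000 bits

Both sides equal 0.0000 bits, so I(U;V) = H(U) - H(U|V) ✓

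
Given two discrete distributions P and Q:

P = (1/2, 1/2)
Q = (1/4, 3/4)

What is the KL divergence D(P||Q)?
D(P||Q) = Σ P(i) log₂(P(i)/Q(i))
  i=0: (1/2) × log₂((1/2)/(1/4)) = (1/2) × log₂(2) = 0.5000
  i=1: (1/2) × log₂((1/2)/(3/4)) = (1/2) × log₂(2/3) = -0.2925
D(P||Q) = 0.5000 - 0.2925
  = 0.2075 bits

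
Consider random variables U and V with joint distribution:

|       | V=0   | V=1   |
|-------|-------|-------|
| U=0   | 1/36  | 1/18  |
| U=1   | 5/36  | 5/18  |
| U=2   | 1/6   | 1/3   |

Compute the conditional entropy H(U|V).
Marginal P(V) (column sums):
  P(V=0) = 1/36 + 5/36 + 1/6 = 1/3
  P(V=1) = 1/18 + 5/18 + 1/3 = 2/3

H(U|V) = -Σ P(U,V)·log₂ P(U|V), where P(U|V) = P(U,V) / P(V)
  (U=0,V=0): P(U|V) = (1/36)/(1/3) = 1/12;  -(1/36)·log₂(1/12) = 0.0996
  (U=0,V=1): P(U|V) = (1/18)/(2/3) = 1/12;  -(1/18)·log₂(1/12) = 0.1992
  (U=1,V=0): P(U|V) = (5/36)/(1/3) = 5/12;  -(5/36)·log₂(5/12) = 0.1754
  (U=1,V=1): P(U|V) = (5/18)/(2/3) = 5/12;  -(5/18)·log₂(5/12) = 0.3508
  (U=2,V=0): P(U|V) = (1/6)/(1/3) = 1/2;  -(1/6)·log₂(1/2) = 0.1667
  (U=2,V=1): P(U|V) = (1/3)/(2/3) = 1/2;  -(1/3)·log₂(1/2) = 0.3333
H(U|V) = 0.0996 + 0.1992 + 0.1754 + 0.3508 + 0.1667 + 0.3333
  = 1.3250 bits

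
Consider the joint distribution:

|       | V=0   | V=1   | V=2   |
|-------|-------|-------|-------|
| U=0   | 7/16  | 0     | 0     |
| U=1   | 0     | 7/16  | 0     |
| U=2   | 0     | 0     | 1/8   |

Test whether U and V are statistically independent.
Marginal P(U) (row sums):
  P(U=0) = 7/16 + 0 + 0 = 7/16
  P(U=1) = 0 + 7/16 + 0 = 7/16
  P(U=2) = 0 + 0 + 1/8 = 1/8
Marginal P(V) (column sums):
  P(V=0) = 7/16 + 0 + 0 = 7/16
  P(V=1) = 0 + 7/16 + 0 = 7/16
  P(V=2) = 0 + 0 + 1/8 = 1/8

U and V are independent iff P(U=i,V=j) = P(U=i)·P(V=j) for every cell.
  P(U=0)·P(V=0) = 7/16 × 7/16 = 49/256, but P(U=0,V=0) = 7/16 ✗

No, U and V are not independent. Quantitatively, I(U;V) > 0:

H(U) = -[(7/16)·log₂(7/16) + (7/16)·log₂(7/16) + (1/8)·log₂(1/8)]
  = 0.5218 + 0.5218 + 0.3750
  = 1.4186 bits
H(V) = -[(7/16)·log₂(7/16) + (7/16)·log₂(7/16) + (1/8)·log₂(1/8)]
  = 0.5218 + 0.5218 + 0.3750
  = 1.4186 bits
H(U,V) = -[(7/16)·log₂(7/16) + (7/16)·log₂(7/16) + (1/8)·log₂(1/8)]
  = 0.5218 + 0.5218 + 0.3750
  = 1.4186 bits
I(U;V) = H(U) + H(V) - H(U,V) = 1.4186 + 1.4186 - 1.4186 = 1.4186 bits > 0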